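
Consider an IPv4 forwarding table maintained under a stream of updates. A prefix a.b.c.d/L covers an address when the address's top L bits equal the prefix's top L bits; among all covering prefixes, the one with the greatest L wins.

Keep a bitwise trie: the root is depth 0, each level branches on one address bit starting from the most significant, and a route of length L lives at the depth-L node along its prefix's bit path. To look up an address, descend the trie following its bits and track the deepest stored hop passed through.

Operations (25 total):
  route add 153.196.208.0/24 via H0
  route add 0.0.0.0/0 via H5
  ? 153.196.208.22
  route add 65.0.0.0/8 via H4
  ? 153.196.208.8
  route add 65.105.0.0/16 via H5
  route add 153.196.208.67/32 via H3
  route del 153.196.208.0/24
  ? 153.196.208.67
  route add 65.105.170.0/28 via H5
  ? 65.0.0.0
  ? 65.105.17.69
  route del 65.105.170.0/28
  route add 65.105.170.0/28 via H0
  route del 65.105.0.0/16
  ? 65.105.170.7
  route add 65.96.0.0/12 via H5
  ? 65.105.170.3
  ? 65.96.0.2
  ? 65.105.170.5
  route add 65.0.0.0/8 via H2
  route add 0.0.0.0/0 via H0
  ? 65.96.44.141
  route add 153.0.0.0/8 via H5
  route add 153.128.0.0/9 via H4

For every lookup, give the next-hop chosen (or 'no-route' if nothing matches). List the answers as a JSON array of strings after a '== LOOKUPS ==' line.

Process each operation:
  + 153.196.208.0/24 (H0) depth=24
  + 0.0.0.0/0 (H5) depth=0
  Q 153.196.208.22: descend 100110011100010011010000 ; hops seen [H5,H0] ; pick H0
  + 65.0.0.0/8 (H4) depth=8
  Q 153.196.208.8: descend 100110011100010011010000 ; hops seen [H5,H0] ; pick H0
  + 65.105.0.0/16 (H5) depth=16
  + 153.196.208.67/32 (H3) depth=32
  - 153.196.208.0/24 clear@24
  Q 153.196.208.67: descend 10011001110001001101000001000011 ; hops seen [H5,H3] ; pick H3
  + 65.105.170.0/28 (H5) depth=28
  Q 65.0.0.0: descend 010000010 ; hops seen [H5,H4] ; pick H4
  Q 65.105.17.69: descend 0100000101101001 ; hops seen [H5,H4,H5] ; pick H5
  - 65.105.170.0/28 clear@28
  + 65.105.170.0/28 (H0) depth=28
  - 65.105.0.0/16 clear@16
  Q 65.105.170.7: descend 0100000101101001101010100000 ; hops seen [H5,H4,H0] ; pick H0
  + 65.96.0.0/12 (H5) depth=12
  Q 65.105.170.3: descend 0100000101101001101010100000 ; hops seen [H5,H4,H5,H0] ; pick H0
  Q 65.96.0.2: descend 010000010110 ; hops seen [H5,H4,H5] ; pick H5
  Q 65.105.170.5: descend 0100000101101001101010100000 ; hops seen [H5,H4,H5,H0] ; pick H0
  + 65.0.0.0/8 (H2) depth=8
  + 0.0.0.0/0 (H0) depth=0
  Q 65.96.44.141: descend 010000010110 ; hops seen [H0,H2,H5] ; pick H5
  + 153.0.0.0/8 (H5) depth=8
  + 153.128.0.0/9 (H4) depth=9

== LOOKUPS ==
["H0","H0","H3","H4","H5","H0","H0","H5","H0","H5"]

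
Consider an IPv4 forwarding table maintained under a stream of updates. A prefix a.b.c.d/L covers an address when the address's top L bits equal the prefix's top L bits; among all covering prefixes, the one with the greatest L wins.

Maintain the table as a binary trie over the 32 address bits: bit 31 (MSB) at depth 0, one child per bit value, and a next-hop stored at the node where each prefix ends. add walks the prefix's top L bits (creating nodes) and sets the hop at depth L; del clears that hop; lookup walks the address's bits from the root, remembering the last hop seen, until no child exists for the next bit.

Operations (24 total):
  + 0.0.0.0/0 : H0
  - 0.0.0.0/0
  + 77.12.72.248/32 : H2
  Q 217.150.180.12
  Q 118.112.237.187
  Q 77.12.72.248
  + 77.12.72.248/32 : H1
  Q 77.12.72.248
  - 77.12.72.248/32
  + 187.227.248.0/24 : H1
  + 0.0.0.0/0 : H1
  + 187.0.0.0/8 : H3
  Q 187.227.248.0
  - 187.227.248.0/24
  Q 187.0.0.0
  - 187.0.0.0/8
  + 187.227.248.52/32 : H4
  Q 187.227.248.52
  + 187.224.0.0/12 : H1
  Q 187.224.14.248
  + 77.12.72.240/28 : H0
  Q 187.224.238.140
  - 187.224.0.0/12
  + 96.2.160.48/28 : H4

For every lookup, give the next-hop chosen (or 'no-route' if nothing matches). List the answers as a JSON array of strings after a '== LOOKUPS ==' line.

Trace:
  add 0.0.0.0/0 -> H0 at depth 0
  del 0.0.0.0/0 (clear depth 0)
  add 77.12.72.248/32 -> H2 at depth 32
  Q 217.150.180.12: descend ε ; hops seen [∅] ; pick no-route
  Q 118.112.237.187: descend 01 ; hops seen [∅] ; pick no-route
  Q 77.12.72.248: descend 01001101000011000100100011111000 ; hops seen [H2] ; pick H2
  add 77.12.72.248/32 -> H1 at depth 32
  Q 77.12.72.248: descend 01001101000011000100100011111000 ; hops seen [H1] ; pick H1
  del 77.12.72.248/32 (clear depth 32)
  add 187.227.248.0/24 -> H1 at depth 24
  add 0.0.0.0/0 -> H1 at depth 0
  add 187.0.0.0/8 -> H3 at depth 8
  Q 187.227.248.0: descend 101110111110001111111000 ; hops seen [H1,H3,H1] ; pick H1
  del 187.227.248.0/24 (clear depth 24)
  Q 187.0.0.0: descend 10111011 ; hops seen [H1,H3] ; pick H3
  del 187.0.0.0/8 (clear depth 8)
  add 187.227.248.52/32 -> H4 at depth 32
  Q 187.227.248.52: descend 10111011111000111111100000110100 ; hops seen [H1,H4] ; pick H4
  add 187.224.0.0/12 -> H1 at depth 12
  Q 187.224.14.248: descend 10111011111000 ; hops seen [H1,H1] ; pick H1
  add 77.12.72.240/28 -> H0 at depth 28
  Q 187.224.238.140: descend 10111011111000 ; hops seen [H1,H1] ; pick H1
  del 187.224.0.0/12 (clear depth 12)
  add 96.2.160.48/28 -> H4 at depth 28

== LOOKUPS ==
["no-route","no-route","H2","H1","H1","H3","H4","H1","H1"]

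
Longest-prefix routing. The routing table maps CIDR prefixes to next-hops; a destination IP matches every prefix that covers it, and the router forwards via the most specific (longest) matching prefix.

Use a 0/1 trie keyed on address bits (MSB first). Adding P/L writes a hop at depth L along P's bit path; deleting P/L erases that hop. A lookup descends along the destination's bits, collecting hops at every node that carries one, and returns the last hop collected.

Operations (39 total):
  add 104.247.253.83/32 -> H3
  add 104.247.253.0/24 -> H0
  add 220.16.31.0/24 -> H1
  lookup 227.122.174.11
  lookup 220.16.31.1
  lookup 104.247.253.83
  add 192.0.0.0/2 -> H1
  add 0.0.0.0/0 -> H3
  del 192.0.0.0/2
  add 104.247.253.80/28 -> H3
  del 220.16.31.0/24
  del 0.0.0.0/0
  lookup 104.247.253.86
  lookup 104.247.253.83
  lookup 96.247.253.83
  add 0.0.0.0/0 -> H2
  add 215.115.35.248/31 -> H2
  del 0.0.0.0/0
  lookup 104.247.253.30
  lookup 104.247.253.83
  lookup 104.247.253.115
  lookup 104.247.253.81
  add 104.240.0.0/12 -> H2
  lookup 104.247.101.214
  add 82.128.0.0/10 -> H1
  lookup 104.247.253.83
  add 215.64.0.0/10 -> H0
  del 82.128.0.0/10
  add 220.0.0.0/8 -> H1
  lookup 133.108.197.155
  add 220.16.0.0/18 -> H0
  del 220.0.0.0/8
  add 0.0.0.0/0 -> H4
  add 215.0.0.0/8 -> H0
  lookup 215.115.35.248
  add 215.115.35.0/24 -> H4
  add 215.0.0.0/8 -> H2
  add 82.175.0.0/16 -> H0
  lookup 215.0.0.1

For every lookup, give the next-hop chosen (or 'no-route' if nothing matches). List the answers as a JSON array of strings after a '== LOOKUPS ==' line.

Apply in order:
  add 104.247.253.83/32 -> H3 at depth 32
  add 104.247.253.0/24 -> H0 at depth 24
  add 220.16.31.0/24 -> H1 at depth 24
  Q 227.122.174.11: descend 11 ; hops seen [∅] ; pick no-route
  Q 220.16.31.1: descend 110111000001000000011111 ; hops seen [H1] ; pick H1
  Q 104.247.253.83: descend 01101000111101111111110101010011 ; hops seen [H0,H3] ; pick H3
  add 192.0.0.0/2 -> H1 at depth 2
  add 0.0.0.0/0 -> H3 at depth 0
  del 192.0.0.0/2 (clear depth 2)
  add 104.247.253.80/28 -> H3 at depth 28
  del 220.16.31.0/24 (clear depth 24)
  del 0.0.0.0/0 (clear depth 0)
  Q 104.247.253.86: descend 01101000111101111111110101010 ; hops seen [H0,H3] ; pick H3
  Q 104.247.253.83: descend 01101000111101111111110101010011 ; hops seen [H0,H3,H3] ; pick H3
  Q 96.247.253.83: descend 0110 ; hops seen [∅] ; pick no-route
  add 0.0.0.0/0 -> H2 at depth 0
  add 215.115.35.248/31 -> H2 at depth 31
  del 0.0.0.0/0 (clear depth 0)
  Q 104.247.253.30: descend 0110100011110111111111010 ; hops seen [H0] ; pick H0
  Q 104.247.253.83: descend 01101000111101111111110101010011 ; hops seen [H0,H3,H3] ; pick H3
  Q 104.247.253.115: descend 01101000111101111111110101 ; hops seen [H0] ; pick H0
  Q 104.247.253.81: descend 011010001111011111111101010100 ; hops seen [H0,H3] ; pick H3
  add 104.240.0.0/12 -> H2 at depth 12
  Q 104.247.101.214: descend 0110100011110111 ; hops seen [H2] ; pick H2
  add 82.128.0.0/10 -> H1 at depth 10
  Q 104.247.253.83: descend 01101000111101111111110101010011 ; hops seen [H2,H0,H3,H3] ; pick H3
  add 215.64.0.0/10 -> H0 at depth 10
  del 82.128.0.0/10 (clear depth 10)
  add 220.0.0.0/8 -> H1 at depth 8
  Q 133.108.197.155: descend 1 ; hops seen [∅] ; pick no-route
  add 220.16.0.0/18 -> H0 at depth 18
  del 220.0.0.0/8 (clear depth 8)
  add 0.0.0.0/0 -> H4 at depth 0
  add 215.0.0.0/8 -> H0 at depth 8
  Q 215.115.35.248: descend 1101011101110011001000111111100 ; hops seen [H4,H0,H0,H2] ; pick H2
  add 215.115.35.0/24 -> H4 at depth 24
  add 215.0.0.0/8 -> H2 at depth 8
  add 82.175.0.0/16 -> H0 at depth 16
  Q 215.0.0.1: descend 110101110 ; hops seen [H4,H2] ; pick H2

== LOOKUPS ==
["no-route","H1","H3","H3","H3","no-route","H0","H3","H0","H3","H2","H3","no-route","H2","H2"]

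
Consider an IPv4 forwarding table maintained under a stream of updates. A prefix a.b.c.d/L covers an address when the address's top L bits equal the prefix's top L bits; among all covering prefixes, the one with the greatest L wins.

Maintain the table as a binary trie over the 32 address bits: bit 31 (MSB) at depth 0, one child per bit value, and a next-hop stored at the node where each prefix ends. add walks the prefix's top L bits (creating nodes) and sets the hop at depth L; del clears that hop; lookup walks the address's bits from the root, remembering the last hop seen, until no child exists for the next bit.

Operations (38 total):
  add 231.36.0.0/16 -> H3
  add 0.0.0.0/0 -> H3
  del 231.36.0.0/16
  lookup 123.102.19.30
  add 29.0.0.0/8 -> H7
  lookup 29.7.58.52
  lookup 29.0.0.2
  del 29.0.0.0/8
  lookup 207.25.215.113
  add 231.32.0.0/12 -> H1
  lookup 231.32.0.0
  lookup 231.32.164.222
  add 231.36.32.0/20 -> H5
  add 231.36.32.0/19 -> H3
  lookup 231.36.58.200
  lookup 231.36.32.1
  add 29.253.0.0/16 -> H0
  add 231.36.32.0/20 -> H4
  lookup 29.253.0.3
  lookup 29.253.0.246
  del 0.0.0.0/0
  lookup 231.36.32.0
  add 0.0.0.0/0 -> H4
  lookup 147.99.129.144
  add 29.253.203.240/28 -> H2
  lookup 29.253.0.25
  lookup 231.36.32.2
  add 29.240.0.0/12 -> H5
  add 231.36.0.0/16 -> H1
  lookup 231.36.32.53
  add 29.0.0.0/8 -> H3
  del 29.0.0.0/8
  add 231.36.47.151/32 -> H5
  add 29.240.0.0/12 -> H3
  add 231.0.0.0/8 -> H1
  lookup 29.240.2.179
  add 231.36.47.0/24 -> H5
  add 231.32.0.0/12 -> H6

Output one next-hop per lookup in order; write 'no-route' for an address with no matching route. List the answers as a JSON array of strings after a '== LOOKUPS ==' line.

Process each operation:
  add 231.36.0.0/16 -> H3 at depth 16
  add 0.0.0.0/0 -> H3 at depth 0
  - 231.36.0.0/16 clear@16
  lookup 123.102.19.30: bits ε walk d0:H3 -> H3
  add 29.0.0.0/8 -> H7 at depth 8
  lookup 29.7.58.52: bits 00011101 walk d0:H3→d1:-→d2:-→d3:-→d4:-→d5:-→d6:-→d7:-→d8:H7 -> H7
  lookup 29.0.0.2: bits 00011101 walk d0:H3→d1:-→d2:-→d3:-→d4:-→d5:-→d6:-→d7:-→d8:H7 -> H7
  - 29.0.0.0/8 clear@8
  lookup 207.25.215.113: bits 11 walk d0:H3→d1:-→d2:- -> H3
  add 231.32.0.0/12 -> H1 at depth 12
  lookup 231.32.0.0: bits 1110011100100 walk d0:H3→d1:-→d2:-→d3:-→d4:-→d5:-→d6:-→d7:-→d8:-→d9:-→d10:-→d11:-→d12:H1→d13:- -> H1
  lookup 231.32.164.222: bits 1110011100100 walk d0:H3→d1:-→d2:-→d3:-→d4:-→d5:-→d6:-→d7:-→d8:-→d9:-→d10:-→d11:-→d12:H1→d13:- -> H1
  add 231.36.32.0/20 -> H5 at depth 20
  add 231.36.32.0/19 -> H3 at depth 19
  lookup 231.36.58.200: bits 1110011100100100001 walk d0:H3→d1:-→d2:-→d3:-→d4:-→d5:-→d6:-→d7:-→d8:-→d9:-→d10:-→d11:-→d12:H1→d13:-→d14:-→d15:-→d16:-→d17:-→d18:-→d19:H3 -> H3
  lookup 231.36.32.1: bits 11100111001001000010 walk d0:H3→d1:-→d2:-→d3:-→d4:-→d5:-→d6:-→d7:-→d8:-→d9:-→d10:-→d11:-→d12:H1→d13:-→d14:-→d15:-→d16:-→d17:-→d18:-→d19:H3→d20:H5 -> H5
  add 29.253.0.0/16 -> H0 at depth 16
  add 231.36.32.0/20 -> H4 at depth 20
  lookup 29.253.0.3: bits 0001110111111101 walk d0:H3→d1:-→d2:-→d3:-→d4:-→d5:-→d6:-→d7:-→d8:-→d9:-→d10:-→d11:-→d12:-→d13:-→d14:-→d15:-→d16:H0 -> H0
  lookup 29.253.0.246: bits 0001110111111101 walk d0:H3→d1:-→d2:-→d3:-→d4:-→d5:-→d6:-→d7:-→d8:-→d9:-→d10:-→d11:-→d12:-→d13:-→d14:-→d15:-→d16:H0 -> H0
  - 0.0.0.0/0 clear@0
  lookup 231.36.32.0: bits 11100111001001000010 walk d0:-→d1:-→d2:-→d3:-→d4:-→d5:-→d6:-→d7:-→d8:-→d9:-→d10:-→d11:-→d12:H1→d13:-→d14:-→d15:-→d16:-→d17:-→d18:-→d19:H3→d20:H4 -> H4
  add 0.0.0.0/0 -> H4 at depth 0
  lookup 147.99.129.144: bits 1 walk d0:H4→d1:- -> H4
  add 29.253.203.240/28 -> H2 at depth 28
  lookup 29.253.0.25: bits 0001110111111101 walk d0:H4→d1:-→d2:-→d3:-→d4:-→d5:-→d6:-→d7:-→d8:-→d9:-→d10:-→d11:-→d12:-→d13:-→d14:-→d15:-→d16:H0 -> H0
  lookup 231.36.32.2: bits 11100111001001000010 walk d0:H4→d1:-→d2:-→d3:-→d4:-→d5:-→d6:-→d7:-→d8:-→d9:-→d10:-→d11:-→d12:H1→d13:-→d14:-→d15:-→d16:-→d17:-→d18:-→d19:H3→d20:H4 -> H4
  add 29.240.0.0/12 -> H5 at depth 12
  add 231.36.0.0/16 -> H1 at depth 16
  lookup 231.36.32.53: bits 11100111001001000010 walk d0:H4→d1:-→d2:-→d3:-→d4:-→d5:-→d6:-→d7:-→d8:-→d9:-→d10:-→d11:-→d12:H1→d13:-→d14:-→d15:-→d16:H1→d17:-→d18:-→d19:H3→d20:H4 -> H4
  add 29.0.0.0/8 -> H3 at depth 8
  - 29.0.0.0/8 clear@8
  add 231.36.47.151/32 -> H5 at depth 32
  add 29.240.0.0/12 -> H3 at depth 12
  add 231.0.0.0/8 -> H1 at depth 8
  lookup 29.240.2.179: bits 000111011111 walk d0:H4→d1:-→d2:-→d3:-→d4:-→d5:-→d6:-→d7:-→d8:-→d9:-→d10:-→d11:-→d12:H3 -> H3
  add 231.36.47.0/24 -> H5 at depth 24
  add 231.32.0.0/12 -> H6 at depth 12

== LOOKUPS ==
["H3","H7","H7","H3","H1","H1","H3","H5","H0","H0","H4","H4","H0","H4","H4","H3"]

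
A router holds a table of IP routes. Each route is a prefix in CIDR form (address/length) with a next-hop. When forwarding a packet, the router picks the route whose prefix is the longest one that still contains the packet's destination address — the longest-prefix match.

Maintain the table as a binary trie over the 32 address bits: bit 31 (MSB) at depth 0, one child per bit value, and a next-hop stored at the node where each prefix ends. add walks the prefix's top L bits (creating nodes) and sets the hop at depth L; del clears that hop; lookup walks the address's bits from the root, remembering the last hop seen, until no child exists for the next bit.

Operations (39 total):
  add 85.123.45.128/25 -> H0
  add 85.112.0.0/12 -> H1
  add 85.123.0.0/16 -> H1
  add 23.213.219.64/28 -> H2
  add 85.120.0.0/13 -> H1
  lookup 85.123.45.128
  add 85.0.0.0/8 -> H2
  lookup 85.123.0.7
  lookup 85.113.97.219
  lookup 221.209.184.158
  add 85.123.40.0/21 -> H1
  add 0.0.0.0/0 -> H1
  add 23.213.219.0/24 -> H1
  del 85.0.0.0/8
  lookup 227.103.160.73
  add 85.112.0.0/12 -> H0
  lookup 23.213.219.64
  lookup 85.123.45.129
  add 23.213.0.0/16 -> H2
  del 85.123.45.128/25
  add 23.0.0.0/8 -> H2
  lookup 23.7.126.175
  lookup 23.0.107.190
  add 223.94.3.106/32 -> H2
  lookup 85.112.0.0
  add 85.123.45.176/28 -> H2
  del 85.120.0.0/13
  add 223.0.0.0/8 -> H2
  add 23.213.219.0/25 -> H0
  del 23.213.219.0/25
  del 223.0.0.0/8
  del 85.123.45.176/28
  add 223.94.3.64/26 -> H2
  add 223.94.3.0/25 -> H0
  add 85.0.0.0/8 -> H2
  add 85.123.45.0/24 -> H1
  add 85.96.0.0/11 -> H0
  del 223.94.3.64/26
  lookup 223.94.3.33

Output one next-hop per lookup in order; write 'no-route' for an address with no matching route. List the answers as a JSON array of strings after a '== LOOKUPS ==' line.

Trace:
  + 85.123.45.128/25 (H0) depth=25
  + 85.112.0.0/12 (H1) depth=12
  + 85.123.0.0/16 (H1) depth=16
  + 23.213.219.64/28 (H2) depth=28
  + 85.120.0.0/13 (H1) depth=13
  Q 85.123.45.128: descend 0101010101111011001011011 ; hops seen [H1,H1,H1,H0] ; pick H0
  + 85.0.0.0/8 (H2) depth=8
  Q 85.123.0.7: descend 010101010111101100 ; hops seen [H2,H1,H1,H1] ; pick H1
  Q 85.113.97.219: descend 010101010111 ; hops seen [H2,H1] ; pick H1
  Q 221.209.184.158: descend ε ; hops seen [∅] ; pick no-route
  + 85.123.40.0/21 (H1) depth=21
  + 0.0.0.0/0 (H1) depth=0
  + 23.213.219.0/24 (H1) depth=24
  - 85.0.0.0/8 clear@8
  Q 227.103.160.73: descend ε ; hops seen [H1] ; pick H1
  + 85.112.0.0/12 (H0) depth=12
  Q 23.213.219.64: descend 0001011111010101110110110100 ; hops seen [H1,H1,H2] ; pick H2
  Q 85.123.45.129: descend 0101010101111011001011011 ; hops seen [H1,H0,H1,H1,H1,H0] ; pick H0
  + 23.213.0.0/16 (H2) depth=16
  - 85.123.45.128/25 clear@25
  + 23.0.0.0/8 (H2) depth=8
  Q 23.7.126.175: descend 00010111 ; hops seen [H1,H2] ; pick H2
  Q 23.0.107.190: descend 00010111 ; hops seen [H1,H2] ; pick H2
  + 223.94.3.106/32 (H2) depth=32
  Q 85.112.0.0: descend 010101010111 ; hops seen [H1,H0] ; pick H0
  + 85.123.45.176/28 (H2) depth=28
  - 85.120.0.0/13 clear@13
  + 223.0.0.0/8 (H2) depth=8
  + 23.213.219.0/25 (H0) depth=25
  - 23.213.219.0/25 clear@25
  - 223.0.0.0/8 clear@8
  - 85.123.45.176/28 clear@28
  + 223.94.3.64/26 (H2) depth=26
  + 223.94.3.0/25 (H0) depth=25
  + 85.0.0.0/8 (H2) depth=8
  + 85.123.45.0/24 (H1) depth=24
  + 85.96.0.0/11 (H0) depth=11
  - 223.94.3.64/26 clear@26
  Q 223.94.3.33: descend 1101111101011110000000110 ; hops seen [H1,H0] ; pick H0

== LOOKUPS ==
["H0","H1","H1","no-route","H1","H2","H0","H2","H2","H0","H0"]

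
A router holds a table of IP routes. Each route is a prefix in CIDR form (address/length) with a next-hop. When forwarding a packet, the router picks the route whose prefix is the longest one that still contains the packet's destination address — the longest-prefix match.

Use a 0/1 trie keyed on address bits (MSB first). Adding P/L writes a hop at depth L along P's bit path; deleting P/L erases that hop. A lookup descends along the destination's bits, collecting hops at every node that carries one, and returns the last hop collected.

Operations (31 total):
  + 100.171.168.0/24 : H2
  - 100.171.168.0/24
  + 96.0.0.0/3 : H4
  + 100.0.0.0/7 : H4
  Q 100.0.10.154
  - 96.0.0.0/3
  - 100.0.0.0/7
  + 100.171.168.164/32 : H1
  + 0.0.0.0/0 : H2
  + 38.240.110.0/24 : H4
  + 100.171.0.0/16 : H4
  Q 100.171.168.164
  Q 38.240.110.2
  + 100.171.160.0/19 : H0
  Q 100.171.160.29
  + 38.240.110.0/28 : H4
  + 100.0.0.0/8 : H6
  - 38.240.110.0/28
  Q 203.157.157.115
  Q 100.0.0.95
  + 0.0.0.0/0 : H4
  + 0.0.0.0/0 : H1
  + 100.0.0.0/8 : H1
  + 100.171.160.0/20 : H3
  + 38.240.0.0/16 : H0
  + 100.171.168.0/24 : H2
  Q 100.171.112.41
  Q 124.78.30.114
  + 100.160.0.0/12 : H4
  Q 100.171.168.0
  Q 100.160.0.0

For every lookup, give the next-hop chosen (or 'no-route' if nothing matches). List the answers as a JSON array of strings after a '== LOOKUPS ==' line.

Apply in order:
  add 100.171.168.0/24 -> H2 at depth 24
  del 100.171.168.0/24 (clear depth 24)
  add 96.0.0.0/3 -> H4 at depth 3
  add 100.0.0.0/7 -> H4 at depth 7
  ? 100.0.10.154  path d0:-→d1:-→d2:-→d3:H4→d4:-→d5:-→d6:-→d7:H4→d8:-  best=H4
  del 96.0.0.0/3 (clear depth 3)
  del 100.0.0.0/7 (clear depth 7)
  add 100.171.168.164/32 -> H1 at depth 32
  add 0.0.0.0/0 -> H2 at depth 0
  add 38.240.110.0/24 -> H4 at depth 24
  add 100.171.0.0/16 -> H4 at depth 16
  ? 100.171.168.164  path d0:H2→d1:-→d2:-→d3:-→d4:-→d5:-→d6:-→d7:-→d8:-→d9:-→d10:-→d11:-→d12:-→d13:-→d14:-→d15:-→d16:H4→d17:-→d18:-→d19:-→d20:-→d21:-→d22:-→d23:-→d24:-→d25:-→d26:-→d27:-→d28:-→d29:-→d30:-→d31:-→d32:H1  best=H1
  ? 38.240.110.2  path d0:H2→d1:-→d2:-→d3:-→d4:-→d5:-→d6:-→d7:-→d8:-→d9:-→d10:-→d11:-→d12:-→d13:-→d14:-→d15:-→d16:-→d17:-→d18:-→d19:-→d20:-→d21:-→d22:-→d23:-→d24:H4  best=H4
  add 100.171.160.0/19 -> H0 at depth 19
  ? 100.171.160.29  path d0:H2→d1:-→d2:-→d3:-→d4:-→d5:-→d6:-→d7:-→d8:-→d9:-→d10:-→d11:-→d12:-→d13:-→d14:-→d15:-→d16:H4→d17:-→d18:-→d19:H0→d20:-  best=H0
  add 38.240.110.0/28 -> H4 at depth 28
  add 100.0.0.0/8 -> H6 at depth 8
  del 38.240.110.0/28 (clear depth 28)
  ? 203.157.157.115  path d0:H2  best=H2
  ? 100.0.0.95  path d0:H2→d1:-→d2:-→d3:-→d4:-→d5:-→d6:-→d7:-→d8:H6  best=H6
  add 0.0.0.0/0 -> H4 at depth 0
  add 0.0.0.0/0 -> H1 at depth 0
  add 100.0.0.0/8 -> H1 at depth 8
  add 100.171.160.0/20 -> H3 at depth 20
  add 38.240.0.0/16 -> H0 at depth 16
  add 100.171.168.0/24 -> H2 at depth 24
  ? 100.171.112.41  path d0:H1→d1:-→d2:-→d3:-→d4:-→d5:-→d6:-→d7:-→d8:H1→d9:-→d10:-→d11:-→d12:-→d13:-→d14:-→d15:-→d16:H4  best=H4
  ? 124.78.30.114  path d0:H1→d1:-→d2:-→d3:-  best=H1
  add 100.160.0.0/12 -> H4 at depth 12
  ? 100.171.168.0  path d0:H1→d1:-→d2:-→d3:-→d4:-→d5:-→d6:-→d7:-→d8:H1→d9:-→d10:-→d11:-→d12:H4→d13:-→d14:-→d15:-→d16:H4→d17:-→d18:-→d19:H0→d20:H3→d21:-→d22:-→d23:-→d24:H2  best=H2
  ? 100.160.0.0  path d0:H1→d1:-→d2:-→d3:-→d4:-→d5:-→d6:-→d7:-→d8:H1→d9:-→d10:-→d11:-→d12:H4  best=H4

== LOOKUPS ==
["H4","H1","H4","H0","H2","H6","H4","H1","H2","H4"]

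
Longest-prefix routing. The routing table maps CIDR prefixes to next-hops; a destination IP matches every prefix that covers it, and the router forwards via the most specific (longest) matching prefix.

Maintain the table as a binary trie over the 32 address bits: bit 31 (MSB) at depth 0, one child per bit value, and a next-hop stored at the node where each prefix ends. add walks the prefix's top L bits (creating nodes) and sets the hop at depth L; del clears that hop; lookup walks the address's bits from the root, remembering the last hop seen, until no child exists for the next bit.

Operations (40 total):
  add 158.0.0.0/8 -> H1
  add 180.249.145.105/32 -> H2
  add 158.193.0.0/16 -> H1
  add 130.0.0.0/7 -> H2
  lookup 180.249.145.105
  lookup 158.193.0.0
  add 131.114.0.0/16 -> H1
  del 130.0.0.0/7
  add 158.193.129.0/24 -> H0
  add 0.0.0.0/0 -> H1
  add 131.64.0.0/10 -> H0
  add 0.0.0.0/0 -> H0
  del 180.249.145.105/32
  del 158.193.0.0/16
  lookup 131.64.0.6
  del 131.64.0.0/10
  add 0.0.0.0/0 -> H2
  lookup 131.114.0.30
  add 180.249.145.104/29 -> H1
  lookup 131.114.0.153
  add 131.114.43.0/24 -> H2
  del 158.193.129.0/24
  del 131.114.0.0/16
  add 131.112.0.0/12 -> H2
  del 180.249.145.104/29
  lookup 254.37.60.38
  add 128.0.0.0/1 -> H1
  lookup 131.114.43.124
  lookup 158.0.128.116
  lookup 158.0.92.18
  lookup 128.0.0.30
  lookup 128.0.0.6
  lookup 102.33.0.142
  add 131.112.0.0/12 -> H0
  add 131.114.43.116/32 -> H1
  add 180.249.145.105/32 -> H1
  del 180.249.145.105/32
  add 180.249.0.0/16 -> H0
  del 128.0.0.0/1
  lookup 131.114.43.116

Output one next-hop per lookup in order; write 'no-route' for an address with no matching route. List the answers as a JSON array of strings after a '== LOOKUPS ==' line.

Trace:
  + 158.0.0.0/8 (H1) depth=8
  + 180.249.145.105/32 (H2) depth=32
  + 158.193.0.0/16 (H1) depth=16
  + 130.0.0.0/7 (H2) depth=7
  lookup 180.249.145.105: bits 10110100111110011001000101101001 walk d0:-→d1:-→d2:-→d3:-→d4:-→d5:-→d6:-→d7:-→d8:-→d9:-→d10:-→d11:-→d12:-→d13:-→d14:-→d15:-→d16:-→d17:-→d18:-→d19:-→d20:-→d21:-→d22:-→d23:-→d24:-→d25:-→d26:-→d27:-→d28:-→d29:-→d30:-→d31:-→d32:H2 -> H2
  lookup 158.193.0.0: bits 1001111011000001 walk d0:-→d1:-→d2:-→d3:-→d4:-→d5:-→d6:-→d7:-→d8:H1→d9:-→d10:-→d11:-→d12:-→d13:-→d14:-→d15:-→d16:H1 -> H1
  + 131.114.0.0/16 (H1) depth=16
  del 130.0.0.0/7 (clear depth 7)
  + 158.193.129.0/24 (H0) depth=24
  + 0.0.0.0/0 (H1) depth=0
  + 131.64.0.0/10 (H0) depth=10
  + 0.0.0.0/0 (H0) depth=0
  del 180.249.145.105/32 (clear depth 32)
  del 158.193.0.0/16 (clear depth 16)
  lookup 131.64.0.6: bits 1000001101 walk d0:H0→d1:-→d2:-→d3:-→d4:-→d5:-→d6:-→d7:-→d8:-→d9:-→d10:H0 -> H0
  del 131.64.0.0/10 (clear depth 10)
  + 0.0.0.0/0 (H2) depth=0
  lookup 131.114.0.30: bits 1000001101110010 walk d0:H2→d1:-→d2:-→d3:-→d4:-→d5:-→d6:-→d7:-→d8:-→d9:-→d10:-→d11:-→d12:-→d13:-→d14:-→d15:-→d16:H1 -> H1
  + 180.249.145.104/29 (H1) depth=29
  lookup 131.114.0.153: bits 1000001101110010 walk d0:H2→d1:-→d2:-→d3:-→d4:-→d5:-→d6:-→d7:-→d8:-→d9:-→d10:-→d11:-→d12:-→d13:-→d14:-→d15:-→d16:H1 -> H1
  + 131.114.43.0/24 (H2) depth=24
  del 158.193.129.0/24 (clear depth 24)
  del 131.114.0.0/16 (clear depth 16)
  + 131.112.0.0/12 (H2) depth=12
  del 180.249.145.104/29 (clear depth 29)
  lookup 254.37.60.38: bits 1 walk d0:H2→d1:- -> H2
  + 128.0.0.0/1 (H1) depth=1
  lookup 131.114.43.124: bits 100000110111001000101011 walk d0:H2→d1:H1→d2:-→d3:-→d4:-→d5:-→d6:-→d7:-→d8:-→d9:-→d10:-→d11:-→d12:H2→d13:-→d14:-→d15:-→d16:-→d17:-→d18:-→d19:-→d20:-→d21:-→d22:-→d23:-→d24:H2 -> H2
  lookup 158.0.128.116: bits 10011110 walk d0:H2→d1:H1→d2:-→d3:-→d4:-→d5:-→d6:-→d7:-→d8:H1 -> H1
  lookup 158.0.92.18: bits 10011110 walk d0:H2→d1:H1→d2:-→d3:-→d4:-→d5:-→d6:-→d7:-→d8:H1 -> H1
  lookup 128.0.0.30: bits 100000 walk d0:H2→d1:H1→d2:-→d3:-→d4:-→d5:-→d6:- -> H1
  lookup 128.0.0.6: bits 100000 walk d0:H2→d1:H1→d2:-→d3:-→d4:-→d5:-→d6:- -> H1
  lookup 102.33.0.142: bits ε walk d0:H2 -> H2
  + 131.112.0.0/12 (H0) depth=12
  + 131.114.43.116/32 (H1) depth=32
  + 180.249.145.105/32 (H1) depth=32
  del 180.249.145.105/32 (clear depth 32)
  + 180.249.0.0/16 (H0) depth=16
  del 128.0.0.0/1 (clear depth 1)
  lookup 131.114.43.116: bits 10000011011100100010101101110100 walk d0:H2→d1:-→d2:-→d3:-→d4:-→d5:-→d6:-→d7:-→d8:-→d9:-→d10:-→d11:-→d12:H0→d13:-→d14:-→d15:-→d16:-→d17:-→d18:-→d19:-→d20:-→d21:-→d22:-→d23:-→d24:H2→d25:-→d26:-→d27:-→d28:-→d29:-→d30:-→d31:-→d32:H1 -> H1

== LOOKUPS ==
["H2","H1","H0","H1","H1","H2","H2","H1","H1","H1","H1","H2","H1"]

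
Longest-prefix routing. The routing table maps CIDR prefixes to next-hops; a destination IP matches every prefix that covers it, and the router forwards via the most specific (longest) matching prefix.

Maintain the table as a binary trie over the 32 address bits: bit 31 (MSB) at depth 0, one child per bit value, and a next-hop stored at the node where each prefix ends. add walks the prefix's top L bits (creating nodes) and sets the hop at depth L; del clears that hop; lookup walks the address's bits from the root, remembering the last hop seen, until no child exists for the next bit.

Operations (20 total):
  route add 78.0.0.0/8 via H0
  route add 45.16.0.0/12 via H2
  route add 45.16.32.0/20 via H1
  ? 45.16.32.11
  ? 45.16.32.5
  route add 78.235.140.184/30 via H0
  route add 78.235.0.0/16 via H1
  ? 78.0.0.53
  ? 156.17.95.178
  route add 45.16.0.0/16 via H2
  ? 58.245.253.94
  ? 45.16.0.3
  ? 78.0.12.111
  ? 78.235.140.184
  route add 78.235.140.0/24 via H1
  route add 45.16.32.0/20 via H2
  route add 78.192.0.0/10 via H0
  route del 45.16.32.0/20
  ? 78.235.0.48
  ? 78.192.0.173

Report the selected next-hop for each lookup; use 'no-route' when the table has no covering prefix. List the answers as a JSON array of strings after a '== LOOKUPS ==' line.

Trace:
  add 78.0.0.0/8 -> H0 at depth 8
  add 45.16.0.0/12 -> H2 at depth 12
  add 45.16.32.0/20 -> H1 at depth 20
  lookup 45.16.32.11: bits 00101101000100000010 walk d0:-→d1:-→d2:-→d3:-→d4:-→d5:-→d6:-→d7:-→d8:-→d9:-→d10:-→d11:-→d12:H2→d13:-→d14:-→d15:-→d16:-→d17:-→d18:-→d19:-→d20:H1 -> H1
  lookup 45.16.32.5: bits 00101101000100000010 walk d0:-→d1:-→d2:-→d3:-→d4:-→d5:-→d6:-→d7:-→d8:-→d9:-→d10:-→d11:-→d12:H2→d13:-→d14:-→d15:-→d16:-→d17:-→d18:-→d19:-→d20:H1 -> H1
  add 78.235.140.184/30 -> H0 at depth 30
  add 78.235.0.0/16 -> H1 at depth 16
  lookup 78.0.0.53: bits 01001110 walk d0:-→d1:-→d2:-→d3:-→d4:-→d5:-→d6:-→d7:-→d8:H0 -> H0
  lookup 156.17.95.178: bits ε walk d0:- -> no-route
  add 45.16.0.0/16 -> H2 at depth 16
  lookup 58.245.253.94: bits 001 walk d0:-→d1:-→d2:-→d3:- -> no-route
  lookup 45.16.0.3: bits 001011010001000000 walk d0:-→d1:-→d2:-→d3:-→d4:-→d5:-→d6:-→d7:-→d8:-→d9:-→d10:-→d11:-→d12:H2→d13:-→d14:-→d15:-→d16:H2→d17:-→d18:- -> H2
  lookup 78.0.12.111: bits 01001110 walk d0:-→d1:-→d2:-→d3:-→d4:-→d5:-→d6:-→d7:-→d8:H0 -> H0
  lookup 78.235.140.184: bits 010011101110101110001100101110 walk d0:-→d1:-→d2:-→d3:-→d4:-→d5:-→d6:-→d7:-→d8:H0→d9:-→d10:-→d11:-→d12:-→d13:-→d14:-→d15:-→d16:H1→d17:-→d18:-→d19:-→d20:-→d21:-→d22:-→d23:-→d24:-→d25:-→d26:-→d27:-→d28:-→d29:-→d30:H0 -> H0
  add 78.235.140.0/24 -> H1 at depth 24
  add 45.16.32.0/20 -> H2 at depth 20
  add 78.192.0.0/10 -> H0 at depth 10
  - 45.16.32.0/20 clear@20
  lookup 78.235.0.48: bits 0100111011101011 walk d0:-→d1:-→d2:-→d3:-→d4:-→d5:-→d6:-→d7:-→d8:H0→d9:-→d10:H0→d11:-→d12:-→d13:-→d14:-→d15:-→d16:H1 -> H1
  lookup 78.192.0.173: bits 0100111011 walk d0:-→d1:-→d2:-→d3:-→d4:-→d5:-→d6:-→d7:-→d8:H0→d9:-→d10:H0 -> H0

== LOOKUPS ==
["H1","H1","H0","no-route","no-route","H2","H0","H0","H1","H0"]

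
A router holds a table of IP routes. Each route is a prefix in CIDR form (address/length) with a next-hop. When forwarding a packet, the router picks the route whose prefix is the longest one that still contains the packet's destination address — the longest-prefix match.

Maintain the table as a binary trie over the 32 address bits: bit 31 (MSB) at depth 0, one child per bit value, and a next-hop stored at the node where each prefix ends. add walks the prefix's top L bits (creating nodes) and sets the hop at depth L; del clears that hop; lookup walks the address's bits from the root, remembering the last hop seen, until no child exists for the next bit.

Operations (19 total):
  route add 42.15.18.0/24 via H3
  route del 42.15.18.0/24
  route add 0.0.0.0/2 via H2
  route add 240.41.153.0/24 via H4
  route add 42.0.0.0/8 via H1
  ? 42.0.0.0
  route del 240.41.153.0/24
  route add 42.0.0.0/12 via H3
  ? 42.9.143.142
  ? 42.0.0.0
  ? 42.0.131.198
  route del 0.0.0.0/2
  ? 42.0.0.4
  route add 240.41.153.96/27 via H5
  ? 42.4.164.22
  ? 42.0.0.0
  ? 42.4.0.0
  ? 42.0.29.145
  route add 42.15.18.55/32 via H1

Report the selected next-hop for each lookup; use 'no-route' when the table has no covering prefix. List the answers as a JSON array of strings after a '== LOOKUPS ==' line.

Trace:
  + 42.15.18.0/24 (H3) depth=24
  del 42.15.18.0/24 (clear depth 24)
  + 0.0.0.0/2 (H2) depth=2
  + 240.41.153.0/24 (H4) depth=24
  + 42.0.0.0/8 (H1) depth=8
  Q 42.0.0.0: descend 001010100000 ; hops seen [H2,H1] ; pick H1
  del 240.41.153.0/24 (clear depth 24)
  + 42.0.0.0/12 (H3) depth=12
  Q 42.9.143.142: descend 0010101000001 ; hops seen [H2,H1,H3] ; pick H3
  Q 42.0.0.0: descend 001010100000 ; hops seen [H2,H1,H3] ; pick H3
  Q 42.0.131.198: descend 001010100000 ; hops seen [H2,H1,H3] ; pick H3
  del 0.0.0.0/2 (clear depth 2)
  Q 42.0.0.4: descend 001010100000 ; hops seen [H1,H3] ; pick H3
  + 240.41.153.96/27 (H5) depth=27
  Q 42.4.164.22: descend 001010100000 ; hops seen [H1,H3] ; pick H3
  Q 42.0.0.0: descend 001010100000 ; hops seen [H1,H3] ; pick H3
  Q 42.4.0.0: descend 001010100000 ; hops seen [H1,H3] ; pick H3
  Q 42.0.29.145: descend 001010100000 ; hops seen [H1,H3] ; pick H3
  + 42.15.18.55/32 (H1) depth=32

== LOOKUPS ==
["H1","H3","H3","H3","H3","H3","H3","H3","H3"]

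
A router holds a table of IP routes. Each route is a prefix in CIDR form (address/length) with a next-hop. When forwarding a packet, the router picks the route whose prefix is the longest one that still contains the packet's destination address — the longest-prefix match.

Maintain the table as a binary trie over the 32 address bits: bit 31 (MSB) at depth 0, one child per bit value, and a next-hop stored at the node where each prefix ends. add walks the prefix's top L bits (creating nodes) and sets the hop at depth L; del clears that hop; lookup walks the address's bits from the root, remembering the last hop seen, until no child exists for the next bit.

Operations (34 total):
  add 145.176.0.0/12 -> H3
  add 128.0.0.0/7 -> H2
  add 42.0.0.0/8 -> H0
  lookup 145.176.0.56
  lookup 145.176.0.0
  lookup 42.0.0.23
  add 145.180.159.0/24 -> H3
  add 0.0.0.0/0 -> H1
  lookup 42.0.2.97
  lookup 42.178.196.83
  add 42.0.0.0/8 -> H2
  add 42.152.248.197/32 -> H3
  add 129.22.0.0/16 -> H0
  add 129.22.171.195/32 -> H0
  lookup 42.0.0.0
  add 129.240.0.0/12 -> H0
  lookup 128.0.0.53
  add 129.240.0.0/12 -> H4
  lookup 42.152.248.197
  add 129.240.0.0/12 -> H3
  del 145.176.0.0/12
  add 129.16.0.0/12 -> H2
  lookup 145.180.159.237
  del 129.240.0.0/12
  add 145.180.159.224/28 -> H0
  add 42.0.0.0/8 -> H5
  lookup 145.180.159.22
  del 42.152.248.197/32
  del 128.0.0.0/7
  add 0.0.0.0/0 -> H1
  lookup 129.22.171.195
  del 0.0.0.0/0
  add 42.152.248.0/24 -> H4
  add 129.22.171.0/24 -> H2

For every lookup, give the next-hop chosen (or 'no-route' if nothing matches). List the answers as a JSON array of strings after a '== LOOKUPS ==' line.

Process each operation:
  add 145.176.0.0/12 -> H3 at depth 12
  add 128.0.0.0/7 -> H2 at depth 7
  add 42.0.0.0/8 -> H0 at depth 8
  lookup 145.176.0.56: bits 100100011011 walk d0:-→d1:-→d2:-→d3:-→d4:-→d5:-→d6:-→d7:-→d8:-→d9:-→d10:-→d11:-→d12:H3 -> H3
  lookup 145.176.0.0: bits 100100011011 walk d0:-→d1:-→d2:-→d3:-→d4:-→d5:-→d6:-→d7:-→d8:-→d9:-→d10:-→d11:-→d12:H3 -> H3
  lookup 42.0.0.23: bits 00101010 walk d0:-→d1:-→d2:-→d3:-→d4:-→d5:-→d6:-→d7:-→d8:H0 -> H0
  add 145.180.159.0/24 -> H3 at depth 24
  add 0.0.0.0/0 -> H1 at depth 0
  lookup 42.0.2.97: bits 00101010 walk d0:H1→d1:-→d2:-→d3:-→d4:-→d5:-→d6:-→d7:-→d8:H0 -> H0
  lookup 42.178.196.83: bits 00101010 walk d0:H1→d1:-→d2:-→d3:-→d4:-→d5:-→d6:-→d7:-→d8:H0 -> H0
  add 42.0.0.0/8 -> H2 at depth 8
  add 42.152.248.197/32 -> H3 at depth 32
  add 129.22.0.0/16 -> H0 at depth 16
  add 129.22.171.195/32 -> H0 at depth 32
  lookup 42.0.0.0: bits 00101010 walk d0:H1→d1:-→d2:-→d3:-→d4:-→d5:-→d6:-→d7:-→d8:H2 -> H2
  add 129.240.0.0/12 -> H0 at depth 12
  lookup 128.0.0.53: bits 1000000 walk d0:H1→d1:-→d2:-→d3:-→d4:-→d5:-→d6:-→d7:H2 -> H2
  add 129.240.0.0/12 -> H4 at depth 12
  lookup 42.152.248.197: bits 00101010100110001111100011000101 walk d0:H1→d1:-→d2:-→d3:-→d4:-→d5:-→d6:-→d7:-→d8:H2→d9:-→d10:-→d11:-→d12:-→d13:-→d14:-→d15:-→d16:-→d17:-→d18:-→d19:-→d20:-→d21:-→d22:-→d23:-→d24:-→d25:-→d26:-→d27:-→d28:-→d29:-→d30:-→d31:-→d32:H3 -> H3
  add 129.240.0.0/12 -> H3 at depth 12
  del 145.176.0.0/12 (clear depth 12)
  add 129.16.0.0/12 -> H2 at depth 12
  lookup 145.180.159.237: bits 100100011011010010011111 walk d0:H1→d1:-→d2:-→d3:-→d4:-→d5:-→d6:-→d7:-→d8:-→d9:-→d10:-→d11:-→d12:-→d13:-→d14:-→d15:-→d16:-→d17:-→d18:-→d19:-→d20:-→d21:-→d22:-→d23:-→d24:H3 -> H3
  del 129.240.0.0/12 (clear depth 12)
  add 145.180.159.224/28 -> H0 at depth 28
  add 42.0.0.0/8 -> H5 at depth 8
  lookup 145.180.159.22: bits 100100011011010010011111 walk d0:H1→d1:-→d2:-→d3:-→d4:-→d5:-→d6:-→d7:-→d8:-→d9:-→d10:-→d11:-→d12:-→d13:-→d14:-→d15:-→d16:-→d17:-→d18:-→d19:-→d20:-→d21:-→d22:-→d23:-→d24:H3 -> H3
  del 42.152.248.197/32 (clear depth 32)
  del 128.0.0.0/7 (clear depth 7)
  add 0.0.0.0/0 -> H1 at depth 0
  lookup 129.22.171.195: bits 10000001000101101010101111000011 walk d0:H1→d1:-→d2:-→d3:-→d4:-→d5:-→d6:-→d7:-→d8:-→d9:-→d10:-→d11:-→d12:H2→d13:-→d14:-→d15:-→d16:H0→d17:-→d18:-→d19:-→d20:-→d21:-→d22:-→d23:-→d24:-→d25:-→d26:-→d27:-→d28:-→d29:-→d30:-→d31:-→d32:H0 -> H0
  del 0.0.0.0/0 (clear depth 0)
  add 42.152.248.0/24 -> H4 at depth 24
  add 129.22.171.0/24 -> H2 at depth 24

== LOOKUPS ==
["H3","H3","H0","H0","H0","H2","H2","H3","H3","H3","H0"]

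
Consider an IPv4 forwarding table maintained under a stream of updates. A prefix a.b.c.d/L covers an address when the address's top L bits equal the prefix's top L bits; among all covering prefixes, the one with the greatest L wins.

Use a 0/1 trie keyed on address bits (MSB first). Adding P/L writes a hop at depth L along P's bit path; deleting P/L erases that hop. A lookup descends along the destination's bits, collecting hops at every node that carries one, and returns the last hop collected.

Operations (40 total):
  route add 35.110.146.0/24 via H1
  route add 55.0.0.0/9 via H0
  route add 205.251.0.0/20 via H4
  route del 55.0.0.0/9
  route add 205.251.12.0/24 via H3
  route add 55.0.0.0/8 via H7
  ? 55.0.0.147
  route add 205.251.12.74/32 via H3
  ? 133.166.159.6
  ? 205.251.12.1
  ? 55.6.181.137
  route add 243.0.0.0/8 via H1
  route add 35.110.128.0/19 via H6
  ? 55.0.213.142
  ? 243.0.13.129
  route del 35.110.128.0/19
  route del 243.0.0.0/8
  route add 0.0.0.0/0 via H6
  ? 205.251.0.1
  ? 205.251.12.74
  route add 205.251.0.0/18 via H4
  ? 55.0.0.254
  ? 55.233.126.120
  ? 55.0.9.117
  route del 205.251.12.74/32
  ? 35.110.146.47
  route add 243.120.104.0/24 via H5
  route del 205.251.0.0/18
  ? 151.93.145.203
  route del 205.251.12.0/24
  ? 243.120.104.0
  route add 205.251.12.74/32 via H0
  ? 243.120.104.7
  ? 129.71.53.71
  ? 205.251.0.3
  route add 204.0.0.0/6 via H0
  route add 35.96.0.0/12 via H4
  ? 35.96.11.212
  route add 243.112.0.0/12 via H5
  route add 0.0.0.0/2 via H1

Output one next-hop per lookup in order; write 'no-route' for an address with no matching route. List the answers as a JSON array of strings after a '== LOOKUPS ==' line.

Process each operation:
  + 35.110.146.0/24 (H1) depth=24
  + 55.0.0.0/9 (H0) depth=9
  + 205.251.0.0/20 (H4) depth=20
  - 55.0.0.0/9 clear@9
  + 205.251.12.0/24 (H3) depth=24
  + 55.0.0.0/8 (H7) depth=8
  ? 55.0.0.147  path d0:-→d1:-→d2:-→d3:-→d4:-→d5:-→d6:-→d7:-→d8:H7→d9:-  best=H7
  + 205.251.12.74/32 (H3) depth=32
  ? 133.166.159.6  path d0:-→d1:-  best=no-route
  ? 205.251.12.1  path d0:-→d1:-→d2:-→d3:-→d4:-→d5:-→d6:-→d7:-→d8:-→d9:-→d10:-→d11:-→d12:-→d13:-→d14:-→d15:-→d16:-→d17:-→d18:-→d19:-→d20:H4→d21:-→d22:-→d23:-→d24:H3→d25:-  best=H3
  ? 55.6.181.137  path d0:-→d1:-→d2:-→d3:-→d4:-→d5:-→d6:-→d7:-→d8:H7→d9:-  best=H7
  + 243.0.0.0/8 (H1) depth=8
  + 35.110.128.0/19 (H6) depth=19
  ? 55.0.213.142  path d0:-→d1:-→d2:-→d3:-→d4:-→d5:-→d6:-→d7:-→d8:H7→d9:-  best=H7
  ? 243.0.13.129  path d0:-→d1:-→d2:-→d3:-→d4:-→d5:-→d6:-→d7:-→d8:H1  best=H1
  - 35.110.128.0/19 clear@19
  - 243.0.0.0/8 clear@8
  + 0.0.0.0/0 (H6) depth=0
  ? 205.251.0.1  path d0:H6→d1:-→d2:-→d3:-→d4:-→d5:-→d6:-→d7:-→d8:-→d9:-→d10:-→d11:-→d12:-→d13:-→d14:-→d15:-→d16:-→d17:-→d18:-→d19:-→d20:H4  best=H4
  ? 205.251.12.74  path d0:H6→d1:-→d2:-→d3:-→d4:-→d5:-→d6:-→d7:-→d8:-→d9:-→d10:-→d11:-→d12:-→d13:-→d14:-→d15:-→d16:-→d17:-→d18:-→d19:-→d20:H4→d21:-→d22:-→d23:-→d24:H3→d25:-→d26:-→d27:-→d28:-→d29:-→d30:-→d31:-→d32:H3  best=H3
  + 205.251.0.0/18 (H4) depth=18
  ? 55.0.0.254  path d0:H6→d1:-→d2:-→d3:-→d4:-→d5:-→d6:-→d7:-→d8:H7→d9:-  best=H7
  ? 55.233.126.120  path d0:H6→d1:-→d2:-→d3:-→d4:-→d5:-→d6:-→d7:-→d8:H7  best=H7
  ? 55.0.9.117  path d0:H6→d1:-→d2:-→d3:-→d4:-→d5:-→d6:-→d7:-→d8:H7→d9:-  best=H7
  - 205.251.12.74/32 clear@32
  ? 35.110.146.47  path d0:H6→d1:-→d2:-→d3:-→d4:-→d5:-→d6:-→d7:-→d8:-→d9:-→d10:-→d11:-→d12:-→d13:-→d14:-→d15:-→d16:-→d17:-→d18:-→d19:-→d20:-→d21:-→d22:-→d23:-→d24:H1  best=H1
  + 243.120.104.0/24 (H5) depth=24
  - 205.251.0.0/18 clear@18
  ? 151.93.145.203  path d0:H6→d1:-  best=H6
  - 205.251.12.0/24 clear@24
  ? 243.120.104.0  path d0:H6→d1:-→d2:-→d3:-→d4:-→d5:-→d6:-→d7:-→d8:-→d9:-→d10:-→d11:-→d12:-→d13:-→d14:-→d15:-→d16:-→d17:-→d18:-→d19:-→d20:-→d21:-→d22:-→d23:-→d24:H5  best=H5
  + 205.251.12.74/32 (H0) depth=32
  ? 243.120.104.7  path d0:H6→d1:-→d2:-→d3:-→d4:-→d5:-→d6:-→d7:-→d8:-→d9:-→d10:-→d11:-→d12:-→d13:-→d14:-→d15:-→d16:-→d17:-→d18:-→d19:-→d20:-→d21:-→d22:-→d23:-→d24:H5  best=H5
  ? 129.71.53.71  path d0:H6→d1:-  best=H6
  ? 205.251.0.3  path d0:H6→d1:-→d2:-→d3:-→d4:-→d5:-→d6:-→d7:-→d8:-→d9:-→d10:-→d11:-→d12:-→d13:-→d14:-→d15:-→d16:-→d17:-→d18:-→d19:-→d20:H4  best=H4
  + 204.0.0.0/6 (H0) depth=6
  + 35.96.0.0/12 (H4) depth=12
  ? 35.96.11.212  path d0:H6→d1:-→d2:-→d3:-→d4:-→d5:-→d6:-→d7:-→d8:-→d9:-→d10:-→d11:-→d12:H4  best=H4
  + 243.112.0.0/12 (H5) depth=12
  + 0.0.0.0/2 (H1) depth=2

== LOOKUPS ==
["H7","no-route","H3","H7","H7","H1","H4","H3","H7","H7","H7","H1","H6","H5","H5","H6","H4","H4"]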